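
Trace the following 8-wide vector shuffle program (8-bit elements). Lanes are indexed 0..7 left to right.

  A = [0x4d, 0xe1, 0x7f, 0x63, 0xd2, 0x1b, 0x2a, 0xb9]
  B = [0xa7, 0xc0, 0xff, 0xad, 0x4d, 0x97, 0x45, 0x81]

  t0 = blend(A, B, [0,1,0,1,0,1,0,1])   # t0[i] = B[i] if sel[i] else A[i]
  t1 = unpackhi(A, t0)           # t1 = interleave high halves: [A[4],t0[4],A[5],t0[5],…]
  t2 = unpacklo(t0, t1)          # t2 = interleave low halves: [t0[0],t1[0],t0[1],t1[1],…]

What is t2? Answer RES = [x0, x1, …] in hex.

RES = [ 0x4d  0xd2  0xc0  0xd2  0x7f  0x1b  0xad  0x97 ]

  t0: 4d c0 7f ad d2 97 2a 81
  t1: d2 d2 1b 97 2a 2a b9 81
  t2: 4d d2 c0 d2 7f 1b ad 97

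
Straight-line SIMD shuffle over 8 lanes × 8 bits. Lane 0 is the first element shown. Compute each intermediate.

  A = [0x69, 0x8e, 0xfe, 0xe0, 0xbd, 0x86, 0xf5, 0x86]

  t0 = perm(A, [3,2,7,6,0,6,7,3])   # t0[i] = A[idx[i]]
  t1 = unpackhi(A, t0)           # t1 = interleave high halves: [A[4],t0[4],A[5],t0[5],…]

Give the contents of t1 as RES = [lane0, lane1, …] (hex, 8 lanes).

t0 = [0xe0, 0xfe, 0x86, 0xf5, 0x69, 0xf5, 0x86, 0xe0]
t1 = [0xbd, 0x69, 0x86, 0xf5, 0xf5, 0x86, 0x86, 0xe0]

RES = [0xbd, 0x69, 0x86, 0xf5, 0xf5, 0x86, 0x86, 0xe0]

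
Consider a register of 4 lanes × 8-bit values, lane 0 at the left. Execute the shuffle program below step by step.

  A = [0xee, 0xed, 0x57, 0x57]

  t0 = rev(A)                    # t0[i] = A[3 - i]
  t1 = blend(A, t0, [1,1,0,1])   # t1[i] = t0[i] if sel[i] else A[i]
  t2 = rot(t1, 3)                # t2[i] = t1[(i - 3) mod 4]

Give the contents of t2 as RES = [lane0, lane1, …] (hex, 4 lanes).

RES = [0x57, 0x57, 0xee, 0x57]

→ t0 |57|57|ed|ee|
→ t1 |57|57|57|ee|
→ t2 |57|57|ee|57|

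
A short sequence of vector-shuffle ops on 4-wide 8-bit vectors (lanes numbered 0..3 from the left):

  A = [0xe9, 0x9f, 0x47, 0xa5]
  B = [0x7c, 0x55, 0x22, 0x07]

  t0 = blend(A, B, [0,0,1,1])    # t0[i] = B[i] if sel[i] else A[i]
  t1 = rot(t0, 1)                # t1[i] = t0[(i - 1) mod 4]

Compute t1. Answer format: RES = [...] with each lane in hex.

RES = [0x07, 0xe9, 0x9f, 0x22]

→ t0 |e9|9f|22|07|
→ t1 |07|e9|9f|22|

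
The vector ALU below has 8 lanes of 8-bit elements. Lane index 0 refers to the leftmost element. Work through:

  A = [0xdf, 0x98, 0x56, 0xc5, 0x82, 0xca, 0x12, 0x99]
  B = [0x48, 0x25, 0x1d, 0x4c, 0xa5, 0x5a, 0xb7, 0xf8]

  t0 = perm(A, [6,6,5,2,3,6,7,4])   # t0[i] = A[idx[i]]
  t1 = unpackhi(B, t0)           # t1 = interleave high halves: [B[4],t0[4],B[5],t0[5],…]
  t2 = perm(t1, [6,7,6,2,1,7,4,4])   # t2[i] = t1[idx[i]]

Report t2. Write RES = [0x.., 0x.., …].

RES = [0xf8, 0x82, 0xf8, 0x5a, 0xc5, 0x82, 0xb7, 0xb7]

t0 = [0x12, 0x12, 0xca, 0x56, 0xc5, 0x12, 0x99, 0x82]
t1 = [0xa5, 0xc5, 0x5a, 0x12, 0xb7, 0x99, 0xf8, 0x82]
t2 = [0xf8, 0x82, 0xf8, 0x5a, 0xc5, 0x82, 0xb7, 0xb7]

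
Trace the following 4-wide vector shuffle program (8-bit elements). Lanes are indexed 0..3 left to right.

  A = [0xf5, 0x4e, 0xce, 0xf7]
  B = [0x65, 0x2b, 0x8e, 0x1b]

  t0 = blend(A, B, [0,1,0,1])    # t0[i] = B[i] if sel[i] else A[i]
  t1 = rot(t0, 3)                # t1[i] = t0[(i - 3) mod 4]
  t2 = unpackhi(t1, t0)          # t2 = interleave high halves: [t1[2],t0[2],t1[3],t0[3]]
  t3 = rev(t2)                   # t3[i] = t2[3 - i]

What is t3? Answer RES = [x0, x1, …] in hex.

RES = [0x1b, 0xf5, 0xce, 0x1b]

→ t0 |f5|2b|ce|1b|
→ t1 |2b|ce|1b|f5|
→ t2 |1b|ce|f5|1b|
→ t3 |1b|f5|ce|1b|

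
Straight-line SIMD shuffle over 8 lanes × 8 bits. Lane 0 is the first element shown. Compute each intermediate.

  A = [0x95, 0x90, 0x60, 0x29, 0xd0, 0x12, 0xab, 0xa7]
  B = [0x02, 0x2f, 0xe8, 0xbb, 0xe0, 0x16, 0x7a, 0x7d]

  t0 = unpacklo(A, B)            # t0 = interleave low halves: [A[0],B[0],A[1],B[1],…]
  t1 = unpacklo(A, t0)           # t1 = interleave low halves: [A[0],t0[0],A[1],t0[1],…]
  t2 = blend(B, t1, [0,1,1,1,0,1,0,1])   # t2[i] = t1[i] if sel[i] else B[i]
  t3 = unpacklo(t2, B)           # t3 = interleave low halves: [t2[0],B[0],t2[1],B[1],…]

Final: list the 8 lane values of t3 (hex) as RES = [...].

→ t0 |95|02|90|2f|60|e8|29|bb|
→ t1 |95|95|90|02|60|90|29|2f|
→ t2 |02|95|90|02|e0|90|7a|2f|
→ t3 |02|02|95|2f|90|e8|02|bb|

RES = [0x02, 0x02, 0x95, 0x2f, 0x90, 0xe8, 0x02, 0xbb]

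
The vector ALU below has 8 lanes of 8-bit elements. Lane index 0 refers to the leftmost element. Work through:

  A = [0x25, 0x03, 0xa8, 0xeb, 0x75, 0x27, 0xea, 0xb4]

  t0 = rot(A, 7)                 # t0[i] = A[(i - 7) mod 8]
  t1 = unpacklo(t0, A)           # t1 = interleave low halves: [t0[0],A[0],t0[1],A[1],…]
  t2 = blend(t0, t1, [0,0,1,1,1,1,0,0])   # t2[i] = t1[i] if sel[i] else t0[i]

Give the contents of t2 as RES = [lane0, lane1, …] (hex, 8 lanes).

→ t0 |03|a8|eb|75|27|ea|b4|25|
→ t1 |03|25|a8|03|eb|a8|75|eb|
→ t2 |03|a8|a8|03|eb|a8|b4|25|

RES = [0x03, 0xa8, 0xa8, 0x03, 0xeb, 0xa8, 0xb4, 0x25]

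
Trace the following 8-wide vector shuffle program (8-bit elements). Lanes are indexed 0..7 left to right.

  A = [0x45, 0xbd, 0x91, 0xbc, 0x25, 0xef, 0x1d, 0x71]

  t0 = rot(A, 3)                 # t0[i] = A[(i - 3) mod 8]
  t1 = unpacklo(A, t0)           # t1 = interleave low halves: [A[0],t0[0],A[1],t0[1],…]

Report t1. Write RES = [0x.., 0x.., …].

RES = [ 0x45  0xef  0xbd  0x1d  0x91  0x71  0xbc  0x45 ]

→ t0 |ef|1d|71|45|bd|91|bc|25|
→ t1 |45|ef|bd|1d|91|71|bc|45|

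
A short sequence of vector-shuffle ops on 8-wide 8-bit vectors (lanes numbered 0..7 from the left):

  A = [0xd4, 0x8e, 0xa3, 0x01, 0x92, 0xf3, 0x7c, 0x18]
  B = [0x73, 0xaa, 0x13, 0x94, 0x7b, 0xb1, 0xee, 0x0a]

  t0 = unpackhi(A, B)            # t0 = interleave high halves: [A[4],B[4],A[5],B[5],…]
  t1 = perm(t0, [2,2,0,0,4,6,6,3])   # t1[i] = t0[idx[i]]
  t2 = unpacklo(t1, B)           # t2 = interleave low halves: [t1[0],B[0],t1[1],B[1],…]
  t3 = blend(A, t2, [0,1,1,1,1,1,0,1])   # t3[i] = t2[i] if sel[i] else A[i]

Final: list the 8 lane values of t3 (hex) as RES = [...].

  t0: 92 7b f3 b1 7c ee 18 0a
  t1: f3 f3 92 92 7c 18 18 b1
  t2: f3 73 f3 aa 92 13 92 94
  t3: d4 73 f3 aa 92 13 7c 94

RES = [ 0xd4  0x73  0xf3  0xaa  0x92  0x13  0x7c  0x94 ]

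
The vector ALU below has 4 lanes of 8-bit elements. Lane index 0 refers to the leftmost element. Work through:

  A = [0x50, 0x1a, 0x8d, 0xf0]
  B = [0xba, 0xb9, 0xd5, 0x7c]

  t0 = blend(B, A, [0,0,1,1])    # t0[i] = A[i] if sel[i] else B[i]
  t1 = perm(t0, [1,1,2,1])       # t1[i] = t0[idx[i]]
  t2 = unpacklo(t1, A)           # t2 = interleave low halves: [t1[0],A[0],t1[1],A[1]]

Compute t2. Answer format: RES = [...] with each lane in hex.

RES = [ 0xb9  0x50  0xb9  0x1a ]

t0 = [0xba, 0xb9, 0x8d, 0xf0]
t1 = [0xb9, 0xb9, 0x8d, 0xb9]
t2 = [0xb9, 0x50, 0xb9, 0x1a]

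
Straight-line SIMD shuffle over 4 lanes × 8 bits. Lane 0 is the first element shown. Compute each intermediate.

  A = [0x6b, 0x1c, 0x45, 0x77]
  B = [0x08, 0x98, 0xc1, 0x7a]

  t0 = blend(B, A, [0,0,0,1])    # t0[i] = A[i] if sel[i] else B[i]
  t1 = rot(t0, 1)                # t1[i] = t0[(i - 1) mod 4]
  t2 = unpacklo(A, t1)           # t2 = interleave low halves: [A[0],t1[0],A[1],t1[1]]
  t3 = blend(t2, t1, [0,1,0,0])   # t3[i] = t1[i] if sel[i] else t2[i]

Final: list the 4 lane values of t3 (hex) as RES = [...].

RES = [0x6b, 0x08, 0x1c, 0x08]

t0 = [0x08, 0x98, 0xc1, 0x77]
t1 = [0x77, 0x08, 0x98, 0xc1]
t2 = [0x6b, 0x77, 0x1c, 0x08]
t3 = [0x6b, 0x08, 0x1c, 0x08]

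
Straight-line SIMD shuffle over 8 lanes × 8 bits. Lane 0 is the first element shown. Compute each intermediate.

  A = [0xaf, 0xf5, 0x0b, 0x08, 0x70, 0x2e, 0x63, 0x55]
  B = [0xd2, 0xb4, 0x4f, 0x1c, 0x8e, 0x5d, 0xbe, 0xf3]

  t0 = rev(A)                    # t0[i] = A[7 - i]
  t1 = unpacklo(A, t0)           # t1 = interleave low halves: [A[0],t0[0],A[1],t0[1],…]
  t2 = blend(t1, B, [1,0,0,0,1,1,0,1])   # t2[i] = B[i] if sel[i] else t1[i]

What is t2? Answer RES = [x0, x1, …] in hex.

t0 = [0x55, 0x63, 0x2e, 0x70, 0x08, 0x0b, 0xf5, 0xaf]
t1 = [0xaf, 0x55, 0xf5, 0x63, 0x0b, 0x2e, 0x08, 0x70]
t2 = [0xd2, 0x55, 0xf5, 0x63, 0x8e, 0x5d, 0x08, 0xf3]

RES = [ 0xd2  0x55  0xf5  0x63  0x8e  0x5d  0x08  0xf3 ]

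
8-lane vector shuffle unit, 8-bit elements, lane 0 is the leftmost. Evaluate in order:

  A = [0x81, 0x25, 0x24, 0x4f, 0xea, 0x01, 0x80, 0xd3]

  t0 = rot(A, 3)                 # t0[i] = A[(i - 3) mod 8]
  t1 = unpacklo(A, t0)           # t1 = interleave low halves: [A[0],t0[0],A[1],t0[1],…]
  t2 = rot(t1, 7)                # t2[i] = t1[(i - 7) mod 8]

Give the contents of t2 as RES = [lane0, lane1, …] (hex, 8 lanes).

  t0: 01 80 d3 81 25 24 4f ea
  t1: 81 01 25 80 24 d3 4f 81
  t2: 01 25 80 24 d3 4f 81 81

RES = [0x01, 0x25, 0x80, 0x24, 0xd3, 0x4f, 0x81, 0x81]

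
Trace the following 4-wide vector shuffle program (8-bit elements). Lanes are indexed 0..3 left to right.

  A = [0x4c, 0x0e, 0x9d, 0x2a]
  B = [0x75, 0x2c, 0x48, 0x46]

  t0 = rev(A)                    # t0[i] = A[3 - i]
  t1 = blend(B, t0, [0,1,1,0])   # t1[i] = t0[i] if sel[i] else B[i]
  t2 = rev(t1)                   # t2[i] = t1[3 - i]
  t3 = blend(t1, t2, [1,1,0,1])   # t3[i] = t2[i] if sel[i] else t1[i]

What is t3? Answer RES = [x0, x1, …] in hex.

  t0: 2a 9d 0e 4c
  t1: 75 9d 0e 46
  t2: 46 0e 9d 75
  t3: 46 0e 0e 75

RES = [0x46, 0x0e, 0x0e, 0x75]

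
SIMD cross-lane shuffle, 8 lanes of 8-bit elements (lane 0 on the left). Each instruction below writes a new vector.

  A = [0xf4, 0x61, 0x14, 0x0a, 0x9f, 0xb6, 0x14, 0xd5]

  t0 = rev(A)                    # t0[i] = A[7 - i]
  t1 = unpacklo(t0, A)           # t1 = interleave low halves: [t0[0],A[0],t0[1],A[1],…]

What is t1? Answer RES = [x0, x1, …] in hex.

RES = [0xd5, 0xf4, 0x14, 0x61, 0xb6, 0x14, 0x9f, 0x0a]

t0 = [0xd5, 0x14, 0xb6, 0x9f, 0x0a, 0x14, 0x61, 0xf4]
t1 = [0xd5, 0xf4, 0x14, 0x61, 0xb6, 0x14, 0x9f, 0x0a]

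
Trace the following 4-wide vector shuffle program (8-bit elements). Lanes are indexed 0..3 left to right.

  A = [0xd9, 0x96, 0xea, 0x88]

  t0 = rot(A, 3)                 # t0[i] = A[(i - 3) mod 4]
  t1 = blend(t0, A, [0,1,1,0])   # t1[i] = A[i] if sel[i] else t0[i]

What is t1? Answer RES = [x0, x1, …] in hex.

→ t0 |96|ea|88|d9|
→ t1 |96|96|ea|d9|

RES = [ 0x96  0x96  0xea  0xd9 ]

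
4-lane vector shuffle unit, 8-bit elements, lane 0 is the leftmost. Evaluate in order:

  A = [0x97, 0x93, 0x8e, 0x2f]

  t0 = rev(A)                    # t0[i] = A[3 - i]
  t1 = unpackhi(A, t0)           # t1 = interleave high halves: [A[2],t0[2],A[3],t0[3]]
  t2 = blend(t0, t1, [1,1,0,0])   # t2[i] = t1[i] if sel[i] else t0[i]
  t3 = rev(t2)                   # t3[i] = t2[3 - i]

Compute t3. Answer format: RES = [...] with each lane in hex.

t0 = [0x2f, 0x8e, 0x93, 0x97]
t1 = [0x8e, 0x93, 0x2f, 0x97]
t2 = [0x8e, 0x93, 0x93, 0x97]
t3 = [0x97, 0x93, 0x93, 0x8e]

RES = [ 0x97  0x93  0x93  0x8e ]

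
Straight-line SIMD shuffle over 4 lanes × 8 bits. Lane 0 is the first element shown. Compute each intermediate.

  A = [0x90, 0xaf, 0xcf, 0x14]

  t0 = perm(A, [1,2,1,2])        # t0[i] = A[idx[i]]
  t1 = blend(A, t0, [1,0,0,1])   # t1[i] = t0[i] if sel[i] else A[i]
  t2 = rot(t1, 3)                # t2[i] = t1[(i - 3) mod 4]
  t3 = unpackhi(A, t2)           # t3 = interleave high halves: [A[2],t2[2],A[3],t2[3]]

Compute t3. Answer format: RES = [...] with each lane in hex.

  t0: af cf af cf
  t1: af af cf cf
  t2: af cf cf af
  t3: cf cf 14 af

RES = [ 0xcf  0xcf  0x14  0xaf ]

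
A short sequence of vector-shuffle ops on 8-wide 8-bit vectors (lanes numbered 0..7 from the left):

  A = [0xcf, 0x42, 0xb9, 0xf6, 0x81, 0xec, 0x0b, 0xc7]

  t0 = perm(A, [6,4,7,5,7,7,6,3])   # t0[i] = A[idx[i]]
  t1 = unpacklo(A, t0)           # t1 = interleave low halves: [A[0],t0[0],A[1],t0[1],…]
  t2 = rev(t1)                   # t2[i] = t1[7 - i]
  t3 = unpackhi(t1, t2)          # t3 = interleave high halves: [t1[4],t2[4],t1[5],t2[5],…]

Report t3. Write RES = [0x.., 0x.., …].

t0 = [0x0b, 0x81, 0xc7, 0xec, 0xc7, 0xc7, 0x0b, 0xf6]
t1 = [0xcf, 0x0b, 0x42, 0x81, 0xb9, 0xc7, 0xf6, 0xec]
t2 = [0xec, 0xf6, 0xc7, 0xb9, 0x81, 0x42, 0x0b, 0xcf]
t3 = [0xb9, 0x81, 0xc7, 0x42, 0xf6, 0x0b, 0xec, 0xcf]

RES = [ 0xb9  0x81  0xc7  0x42  0xf6  0x0b  0xec  0xcf ]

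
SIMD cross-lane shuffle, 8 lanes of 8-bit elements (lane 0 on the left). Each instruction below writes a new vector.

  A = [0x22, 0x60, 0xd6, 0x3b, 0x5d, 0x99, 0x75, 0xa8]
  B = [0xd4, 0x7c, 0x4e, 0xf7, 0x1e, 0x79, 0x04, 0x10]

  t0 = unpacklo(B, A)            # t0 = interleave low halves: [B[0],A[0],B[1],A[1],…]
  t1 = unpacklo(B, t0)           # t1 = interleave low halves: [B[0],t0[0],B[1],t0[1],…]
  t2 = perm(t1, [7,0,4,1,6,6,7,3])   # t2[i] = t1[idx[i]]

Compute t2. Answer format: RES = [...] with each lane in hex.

RES = [0x60, 0xd4, 0x4e, 0xd4, 0xf7, 0xf7, 0x60, 0x22]

  t0: d4 22 7c 60 4e d6 f7 3b
  t1: d4 d4 7c 22 4e 7c f7 60
  t2: 60 d4 4e d4 f7 f7 60 22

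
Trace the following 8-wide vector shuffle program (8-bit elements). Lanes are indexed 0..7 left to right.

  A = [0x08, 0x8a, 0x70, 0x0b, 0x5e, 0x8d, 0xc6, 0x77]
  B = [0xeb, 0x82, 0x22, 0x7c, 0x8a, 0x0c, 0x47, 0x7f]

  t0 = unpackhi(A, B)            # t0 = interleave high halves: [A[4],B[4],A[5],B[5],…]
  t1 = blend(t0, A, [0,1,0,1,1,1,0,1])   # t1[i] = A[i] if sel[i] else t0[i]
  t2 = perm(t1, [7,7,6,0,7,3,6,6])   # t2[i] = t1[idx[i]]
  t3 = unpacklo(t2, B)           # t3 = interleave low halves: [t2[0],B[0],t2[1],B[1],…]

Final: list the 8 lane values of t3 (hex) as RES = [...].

t0 = [0x5e, 0x8a, 0x8d, 0x0c, 0xc6, 0x47, 0x77, 0x7f]
t1 = [0x5e, 0x8a, 0x8d, 0x0b, 0x5e, 0x8d, 0x77, 0x77]
t2 = [0x77, 0x77, 0x77, 0x5e, 0x77, 0x0b, 0x77, 0x77]
t3 = [0x77, 0xeb, 0x77, 0x82, 0x77, 0x22, 0x5e, 0x7c]

RES = [0x77, 0xeb, 0x77, 0x82, 0x77, 0x22, 0x5e, 0x7c]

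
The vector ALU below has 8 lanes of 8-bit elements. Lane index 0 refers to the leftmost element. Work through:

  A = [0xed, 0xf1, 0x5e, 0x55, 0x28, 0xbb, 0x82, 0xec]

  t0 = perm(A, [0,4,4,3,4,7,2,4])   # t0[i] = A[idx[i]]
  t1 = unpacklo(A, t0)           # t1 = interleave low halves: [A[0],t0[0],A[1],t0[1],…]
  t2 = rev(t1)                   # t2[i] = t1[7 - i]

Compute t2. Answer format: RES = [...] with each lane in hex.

RES = [0x55, 0x55, 0x28, 0x5e, 0x28, 0xf1, 0xed, 0xed]

→ t0 |ed|28|28|55|28|ec|5e|28|
→ t1 |ed|ed|f1|28|5e|28|55|55|
→ t2 |55|55|28|5e|28|f1|ed|ed|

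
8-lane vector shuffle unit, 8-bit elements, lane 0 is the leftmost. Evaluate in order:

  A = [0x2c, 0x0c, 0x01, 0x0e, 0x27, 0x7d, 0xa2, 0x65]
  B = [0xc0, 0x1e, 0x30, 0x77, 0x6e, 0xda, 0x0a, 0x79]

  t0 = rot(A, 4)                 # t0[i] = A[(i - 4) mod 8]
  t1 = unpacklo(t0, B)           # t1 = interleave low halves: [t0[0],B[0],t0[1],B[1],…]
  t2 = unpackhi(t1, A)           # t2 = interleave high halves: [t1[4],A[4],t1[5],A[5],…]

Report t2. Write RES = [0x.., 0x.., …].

→ t0 |27|7d|a2|65|2c|0c|01|0e|
→ t1 |27|c0|7d|1e|a2|30|65|77|
→ t2 |a2|27|30|7d|65|a2|77|65|

RES = [0xa2, 0x27, 0x30, 0x7d, 0x65, 0xa2, 0x77, 0x65]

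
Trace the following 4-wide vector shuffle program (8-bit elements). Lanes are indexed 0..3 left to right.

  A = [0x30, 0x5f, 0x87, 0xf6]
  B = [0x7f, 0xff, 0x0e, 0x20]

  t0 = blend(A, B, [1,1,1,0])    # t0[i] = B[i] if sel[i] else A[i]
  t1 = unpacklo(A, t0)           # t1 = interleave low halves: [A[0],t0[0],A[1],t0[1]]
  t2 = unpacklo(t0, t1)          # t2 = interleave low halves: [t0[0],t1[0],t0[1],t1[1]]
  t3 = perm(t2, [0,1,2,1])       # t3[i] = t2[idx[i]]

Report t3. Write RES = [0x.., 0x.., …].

→ t0 |7f|ff|0e|f6|
→ t1 |30|7f|5f|ff|
→ t2 |7f|30|ff|7f|
→ t3 |7f|30|ff|30|

RES = [ 0x7f  0x30  0xff  0x30 ]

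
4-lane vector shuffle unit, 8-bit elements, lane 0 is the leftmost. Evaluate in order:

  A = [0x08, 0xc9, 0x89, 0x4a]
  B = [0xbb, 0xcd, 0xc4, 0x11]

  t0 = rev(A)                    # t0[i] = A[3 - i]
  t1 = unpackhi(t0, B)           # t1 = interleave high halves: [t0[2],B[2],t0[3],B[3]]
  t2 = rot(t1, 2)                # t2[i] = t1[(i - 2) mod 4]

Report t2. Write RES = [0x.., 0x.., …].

  t0: 4a 89 c9 08
  t1: c9 c4 08 11
  t2: 08 11 c9 c4

RES = [0x08, 0x11, 0xc9, 0xc4]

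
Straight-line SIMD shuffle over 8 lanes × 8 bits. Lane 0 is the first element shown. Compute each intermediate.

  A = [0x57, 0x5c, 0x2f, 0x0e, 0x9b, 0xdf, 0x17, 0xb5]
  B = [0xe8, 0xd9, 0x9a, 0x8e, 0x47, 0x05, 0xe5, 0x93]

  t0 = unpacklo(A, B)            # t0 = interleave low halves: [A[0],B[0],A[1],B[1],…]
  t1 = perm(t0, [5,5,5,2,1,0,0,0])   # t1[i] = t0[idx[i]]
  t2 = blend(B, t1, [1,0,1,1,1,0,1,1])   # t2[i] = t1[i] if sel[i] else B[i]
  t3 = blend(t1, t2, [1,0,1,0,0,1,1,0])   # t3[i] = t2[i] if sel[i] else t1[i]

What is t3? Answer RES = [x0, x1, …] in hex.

RES = [0x9a, 0x9a, 0x9a, 0x5c, 0xe8, 0x05, 0x57, 0x57]

  t0: 57 e8 5c d9 2f 9a 0e 8e
  t1: 9a 9a 9a 5c e8 57 57 57
  t2: 9a d9 9a 5c e8 05 57 57
  t3: 9a 9a 9a 5c e8 05 57 57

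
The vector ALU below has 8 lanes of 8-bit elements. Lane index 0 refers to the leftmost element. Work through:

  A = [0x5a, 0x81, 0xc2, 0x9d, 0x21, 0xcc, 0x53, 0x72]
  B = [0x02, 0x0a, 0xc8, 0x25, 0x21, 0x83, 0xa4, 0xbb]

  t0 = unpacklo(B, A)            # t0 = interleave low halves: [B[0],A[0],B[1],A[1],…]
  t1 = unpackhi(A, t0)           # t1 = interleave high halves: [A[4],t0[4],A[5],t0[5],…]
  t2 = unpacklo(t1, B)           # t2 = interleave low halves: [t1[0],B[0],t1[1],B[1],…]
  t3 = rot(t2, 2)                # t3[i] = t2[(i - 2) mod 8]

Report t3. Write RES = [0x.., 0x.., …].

RES = [ 0xc2  0x25  0x21  0x02  0xc8  0x0a  0xcc  0xc8 ]

  t0: 02 5a 0a 81 c8 c2 25 9d
  t1: 21 c8 cc c2 53 25 72 9d
  t2: 21 02 c8 0a cc c8 c2 25
  t3: c2 25 21 02 c8 0a cc c8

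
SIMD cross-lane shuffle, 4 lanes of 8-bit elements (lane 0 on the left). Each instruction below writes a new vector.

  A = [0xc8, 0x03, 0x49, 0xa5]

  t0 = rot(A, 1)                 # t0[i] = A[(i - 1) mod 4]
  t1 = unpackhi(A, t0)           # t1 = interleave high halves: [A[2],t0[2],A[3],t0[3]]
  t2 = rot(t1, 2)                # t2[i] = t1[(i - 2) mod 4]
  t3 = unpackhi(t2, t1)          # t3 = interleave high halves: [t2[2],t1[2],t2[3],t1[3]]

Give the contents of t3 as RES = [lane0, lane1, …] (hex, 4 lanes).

  t0: a5 c8 03 49
  t1: 49 03 a5 49
  t2: a5 49 49 03
  t3: 49 a5 03 49

RES = [0x49, 0xa5, 0x03, 0x49]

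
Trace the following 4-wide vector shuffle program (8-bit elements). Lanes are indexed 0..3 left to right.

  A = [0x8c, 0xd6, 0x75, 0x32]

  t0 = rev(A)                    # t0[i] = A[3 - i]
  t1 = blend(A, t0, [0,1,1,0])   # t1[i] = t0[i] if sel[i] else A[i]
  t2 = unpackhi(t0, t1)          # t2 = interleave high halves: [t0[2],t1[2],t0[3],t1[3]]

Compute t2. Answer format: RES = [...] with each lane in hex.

RES = [0xd6, 0xd6, 0x8c, 0x32]

  t0: 32 75 d6 8c
  t1: 8c 75 d6 32
  t2: d6 d6 8c 32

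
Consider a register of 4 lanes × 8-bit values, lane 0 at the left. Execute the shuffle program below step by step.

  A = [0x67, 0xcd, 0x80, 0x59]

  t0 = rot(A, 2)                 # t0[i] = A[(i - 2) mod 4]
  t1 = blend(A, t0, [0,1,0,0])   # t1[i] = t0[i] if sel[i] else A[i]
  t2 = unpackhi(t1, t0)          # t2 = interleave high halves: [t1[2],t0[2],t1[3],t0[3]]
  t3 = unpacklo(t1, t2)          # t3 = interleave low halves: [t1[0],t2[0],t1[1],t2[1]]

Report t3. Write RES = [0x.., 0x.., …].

RES = [0x67, 0x80, 0x59, 0x67]

t0 = [0x80, 0x59, 0x67, 0xcd]
t1 = [0x67, 0x59, 0x80, 0x59]
t2 = [0x80, 0x67, 0x59, 0xcd]
t3 = [0x67, 0x80, 0x59, 0x67]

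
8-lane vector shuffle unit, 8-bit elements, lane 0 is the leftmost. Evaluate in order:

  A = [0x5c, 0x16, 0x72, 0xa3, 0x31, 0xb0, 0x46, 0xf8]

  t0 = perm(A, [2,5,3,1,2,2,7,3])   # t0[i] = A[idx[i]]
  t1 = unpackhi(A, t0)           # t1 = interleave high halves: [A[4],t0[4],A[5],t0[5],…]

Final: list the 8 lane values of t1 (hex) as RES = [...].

RES = [0x31, 0x72, 0xb0, 0x72, 0x46, 0xf8, 0xf8, 0xa3]

t0 = [0x72, 0xb0, 0xa3, 0x16, 0x72, 0x72, 0xf8, 0xa3]
t1 = [0x31, 0x72, 0xb0, 0x72, 0x46, 0xf8, 0xf8, 0xa3]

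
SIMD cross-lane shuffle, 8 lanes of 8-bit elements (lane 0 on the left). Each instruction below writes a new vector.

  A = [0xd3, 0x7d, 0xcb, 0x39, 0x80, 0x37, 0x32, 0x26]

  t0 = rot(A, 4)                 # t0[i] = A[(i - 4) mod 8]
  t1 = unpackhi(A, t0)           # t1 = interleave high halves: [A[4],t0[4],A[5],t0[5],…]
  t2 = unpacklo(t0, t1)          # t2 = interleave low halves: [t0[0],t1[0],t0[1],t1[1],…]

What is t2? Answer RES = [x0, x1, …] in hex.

→ t0 |80|37|32|26|d3|7d|cb|39|
→ t1 |80|d3|37|7d|32|cb|26|39|
→ t2 |80|80|37|d3|32|37|26|7d|

RES = [ 0x80  0x80  0x37  0xd3  0x32  0x37  0x26  0x7d ]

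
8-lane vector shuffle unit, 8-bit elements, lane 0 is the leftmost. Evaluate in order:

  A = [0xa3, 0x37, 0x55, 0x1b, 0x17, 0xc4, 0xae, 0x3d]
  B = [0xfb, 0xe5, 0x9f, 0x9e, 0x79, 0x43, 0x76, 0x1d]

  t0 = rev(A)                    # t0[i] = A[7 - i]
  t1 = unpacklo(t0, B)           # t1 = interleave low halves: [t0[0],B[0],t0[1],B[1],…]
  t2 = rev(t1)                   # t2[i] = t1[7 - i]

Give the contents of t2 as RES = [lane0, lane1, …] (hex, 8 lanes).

  t0: 3d ae c4 17 1b 55 37 a3
  t1: 3d fb ae e5 c4 9f 17 9e
  t2: 9e 17 9f c4 e5 ae fb 3d

RES = [ 0x9e  0x17  0x9f  0xc4  0xe5  0xae  0xfb  0x3d ]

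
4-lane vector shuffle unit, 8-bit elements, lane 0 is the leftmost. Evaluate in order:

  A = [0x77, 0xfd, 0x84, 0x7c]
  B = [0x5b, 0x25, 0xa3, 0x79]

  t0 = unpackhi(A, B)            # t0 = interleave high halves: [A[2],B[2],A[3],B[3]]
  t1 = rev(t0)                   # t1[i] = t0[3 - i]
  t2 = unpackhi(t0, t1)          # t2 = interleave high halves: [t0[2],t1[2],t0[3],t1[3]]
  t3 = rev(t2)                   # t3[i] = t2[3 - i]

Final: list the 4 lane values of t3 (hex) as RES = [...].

RES = [ 0x84  0x79  0xa3  0x7c ]

→ t0 |84|a3|7c|79|
→ t1 |79|7c|a3|84|
→ t2 |7c|a3|79|84|
→ t3 |84|79|a3|7c|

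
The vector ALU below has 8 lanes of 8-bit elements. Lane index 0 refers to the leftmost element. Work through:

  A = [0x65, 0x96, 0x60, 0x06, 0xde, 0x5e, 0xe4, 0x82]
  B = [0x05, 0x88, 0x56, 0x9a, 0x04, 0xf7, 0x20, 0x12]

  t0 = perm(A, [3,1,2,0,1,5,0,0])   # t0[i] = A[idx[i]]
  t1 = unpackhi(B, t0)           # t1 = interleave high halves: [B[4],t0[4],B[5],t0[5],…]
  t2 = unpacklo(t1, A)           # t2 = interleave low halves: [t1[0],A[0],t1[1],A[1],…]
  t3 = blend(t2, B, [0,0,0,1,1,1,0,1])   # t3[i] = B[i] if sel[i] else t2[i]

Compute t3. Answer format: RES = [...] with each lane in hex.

RES = [ 0x04  0x65  0x96  0x9a  0x04  0xf7  0x5e  0x12 ]

t0 = [0x06, 0x96, 0x60, 0x65, 0x96, 0x5e, 0x65, 0x65]
t1 = [0x04, 0x96, 0xf7, 0x5e, 0x20, 0x65, 0x12, 0x65]
t2 = [0x04, 0x65, 0x96, 0x96, 0xf7, 0x60, 0x5e, 0x06]
t3 = [0x04, 0x65, 0x96, 0x9a, 0x04, 0xf7, 0x5e, 0x12]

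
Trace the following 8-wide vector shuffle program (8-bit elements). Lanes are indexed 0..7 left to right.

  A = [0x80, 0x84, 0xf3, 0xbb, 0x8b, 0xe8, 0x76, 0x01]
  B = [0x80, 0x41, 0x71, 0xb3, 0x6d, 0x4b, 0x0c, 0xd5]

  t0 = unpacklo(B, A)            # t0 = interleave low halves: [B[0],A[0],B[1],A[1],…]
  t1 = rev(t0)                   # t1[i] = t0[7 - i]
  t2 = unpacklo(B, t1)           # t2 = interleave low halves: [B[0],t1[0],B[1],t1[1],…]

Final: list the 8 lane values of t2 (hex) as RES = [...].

RES = [0x80, 0xbb, 0x41, 0xb3, 0x71, 0xf3, 0xb3, 0x71]

t0 = [0x80, 0x80, 0x41, 0x84, 0x71, 0xf3, 0xb3, 0xbb]
t1 = [0xbb, 0xb3, 0xf3, 0x71, 0x84, 0x41, 0x80, 0x80]
t2 = [0x80, 0xbb, 0x41, 0xb3, 0x71, 0xf3, 0xb3, 0x71]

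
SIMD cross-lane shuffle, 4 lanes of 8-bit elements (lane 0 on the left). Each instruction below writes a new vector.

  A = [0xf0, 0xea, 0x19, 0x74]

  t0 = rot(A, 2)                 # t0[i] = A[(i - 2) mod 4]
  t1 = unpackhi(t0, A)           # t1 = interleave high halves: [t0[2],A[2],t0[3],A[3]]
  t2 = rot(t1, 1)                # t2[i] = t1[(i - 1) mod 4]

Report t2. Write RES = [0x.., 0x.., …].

RES = [ 0x74  0xf0  0x19  0xea ]

t0 = [0x19, 0x74, 0xf0, 0xea]
t1 = [0xf0, 0x19, 0xea, 0x74]
t2 = [0x74, 0xf0, 0x19, 0xea]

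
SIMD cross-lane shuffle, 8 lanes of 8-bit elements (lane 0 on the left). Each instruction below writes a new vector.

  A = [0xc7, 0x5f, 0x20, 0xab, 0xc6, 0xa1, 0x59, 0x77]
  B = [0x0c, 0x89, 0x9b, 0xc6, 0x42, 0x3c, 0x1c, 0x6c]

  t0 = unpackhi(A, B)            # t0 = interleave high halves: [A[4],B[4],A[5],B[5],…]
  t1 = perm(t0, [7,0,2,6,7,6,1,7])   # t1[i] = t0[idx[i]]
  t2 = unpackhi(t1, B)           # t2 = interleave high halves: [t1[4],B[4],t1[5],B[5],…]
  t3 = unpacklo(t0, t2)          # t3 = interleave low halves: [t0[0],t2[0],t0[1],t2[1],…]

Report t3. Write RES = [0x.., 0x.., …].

  t0: c6 42 a1 3c 59 1c 77 6c
  t1: 6c c6 a1 77 6c 77 42 6c
  t2: 6c 42 77 3c 42 1c 6c 6c
  t3: c6 6c 42 42 a1 77 3c 3c

RES = [0xc6, 0x6c, 0x42, 0x42, 0xa1, 0x77, 0x3c, 0x3c]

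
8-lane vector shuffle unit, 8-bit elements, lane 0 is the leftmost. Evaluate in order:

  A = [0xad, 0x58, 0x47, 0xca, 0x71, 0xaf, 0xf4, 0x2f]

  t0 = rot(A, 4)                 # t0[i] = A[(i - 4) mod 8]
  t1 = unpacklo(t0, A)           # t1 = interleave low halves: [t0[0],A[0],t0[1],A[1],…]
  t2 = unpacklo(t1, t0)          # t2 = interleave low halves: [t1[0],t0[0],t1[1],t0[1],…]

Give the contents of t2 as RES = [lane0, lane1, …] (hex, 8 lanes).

t0 = [0x71, 0xaf, 0xf4, 0x2f, 0xad, 0x58, 0x47, 0xca]
t1 = [0x71, 0xad, 0xaf, 0x58, 0xf4, 0x47, 0x2f, 0xca]
t2 = [0x71, 0x71, 0xad, 0xaf, 0xaf, 0xf4, 0x58, 0x2f]

RES = [0x71, 0x71, 0xad, 0xaf, 0xaf, 0xf4, 0x58, 0x2f]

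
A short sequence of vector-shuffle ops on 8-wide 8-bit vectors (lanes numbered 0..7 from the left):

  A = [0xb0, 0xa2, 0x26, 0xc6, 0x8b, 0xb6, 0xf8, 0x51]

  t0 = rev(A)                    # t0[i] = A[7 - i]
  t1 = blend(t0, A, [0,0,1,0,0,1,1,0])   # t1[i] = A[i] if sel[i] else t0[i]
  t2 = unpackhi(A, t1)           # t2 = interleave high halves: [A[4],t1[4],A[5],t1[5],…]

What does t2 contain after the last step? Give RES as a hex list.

RES = [0x8b, 0xc6, 0xb6, 0xb6, 0xf8, 0xf8, 0x51, 0xb0]

t0 = [0x51, 0xf8, 0xb6, 0x8b, 0xc6, 0x26, 0xa2, 0xb0]
t1 = [0x51, 0xf8, 0x26, 0x8b, 0xc6, 0xb6, 0xf8, 0xb0]
t2 = [0x8b, 0xc6, 0xb6, 0xb6, 0xf8, 0xf8, 0x51, 0xb0]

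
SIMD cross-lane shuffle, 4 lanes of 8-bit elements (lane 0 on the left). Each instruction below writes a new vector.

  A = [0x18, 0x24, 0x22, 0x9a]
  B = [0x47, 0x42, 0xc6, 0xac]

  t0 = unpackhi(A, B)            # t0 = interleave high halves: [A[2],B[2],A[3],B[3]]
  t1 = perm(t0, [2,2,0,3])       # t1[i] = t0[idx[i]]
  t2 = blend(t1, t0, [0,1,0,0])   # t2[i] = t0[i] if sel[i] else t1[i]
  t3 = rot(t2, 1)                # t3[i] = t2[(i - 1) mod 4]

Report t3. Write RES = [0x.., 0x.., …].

RES = [ 0xac  0x9a  0xc6  0x22 ]

  t0: 22 c6 9a ac
  t1: 9a 9a 22 ac
  t2: 9a c6 22 ac
  t3: ac 9a c6 22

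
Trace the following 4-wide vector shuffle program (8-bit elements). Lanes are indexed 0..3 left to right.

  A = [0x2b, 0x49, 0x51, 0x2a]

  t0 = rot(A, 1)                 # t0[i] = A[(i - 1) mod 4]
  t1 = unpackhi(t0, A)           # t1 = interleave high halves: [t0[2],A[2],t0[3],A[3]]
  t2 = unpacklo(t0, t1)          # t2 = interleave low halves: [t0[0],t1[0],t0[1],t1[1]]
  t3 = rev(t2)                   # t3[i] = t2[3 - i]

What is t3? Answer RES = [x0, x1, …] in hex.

  t0: 2a 2b 49 51
  t1: 49 51 51 2a
  t2: 2a 49 2b 51
  t3: 51 2b 49 2a

RES = [ 0x51  0x2b  0x49  0x2a ]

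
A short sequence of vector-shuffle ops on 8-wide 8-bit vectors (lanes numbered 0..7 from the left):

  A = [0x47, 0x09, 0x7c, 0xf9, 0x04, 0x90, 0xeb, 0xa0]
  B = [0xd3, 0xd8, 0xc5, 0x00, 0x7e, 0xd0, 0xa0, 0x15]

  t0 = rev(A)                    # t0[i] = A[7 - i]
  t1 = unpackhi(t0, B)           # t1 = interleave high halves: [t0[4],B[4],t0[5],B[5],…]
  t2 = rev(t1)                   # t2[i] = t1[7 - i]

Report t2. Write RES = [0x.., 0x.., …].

RES = [ 0x15  0x47  0xa0  0x09  0xd0  0x7c  0x7e  0xf9 ]

→ t0 |a0|eb|90|04|f9|7c|09|47|
→ t1 |f9|7e|7c|d0|09|a0|47|15|
→ t2 |15|47|a0|09|d0|7c|7e|f9|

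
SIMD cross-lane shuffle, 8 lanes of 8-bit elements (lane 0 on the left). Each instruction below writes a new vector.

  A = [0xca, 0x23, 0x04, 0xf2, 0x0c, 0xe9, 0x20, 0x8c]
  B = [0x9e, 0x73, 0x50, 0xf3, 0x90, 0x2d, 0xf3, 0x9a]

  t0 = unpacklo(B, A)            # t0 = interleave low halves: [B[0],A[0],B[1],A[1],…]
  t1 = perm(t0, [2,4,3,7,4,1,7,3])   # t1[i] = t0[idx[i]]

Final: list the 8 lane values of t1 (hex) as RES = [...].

  t0: 9e ca 73 23 50 04 f3 f2
  t1: 73 50 23 f2 50 ca f2 23

RES = [0x73, 0x50, 0x23, 0xf2, 0x50, 0xca, 0xf2, 0x23]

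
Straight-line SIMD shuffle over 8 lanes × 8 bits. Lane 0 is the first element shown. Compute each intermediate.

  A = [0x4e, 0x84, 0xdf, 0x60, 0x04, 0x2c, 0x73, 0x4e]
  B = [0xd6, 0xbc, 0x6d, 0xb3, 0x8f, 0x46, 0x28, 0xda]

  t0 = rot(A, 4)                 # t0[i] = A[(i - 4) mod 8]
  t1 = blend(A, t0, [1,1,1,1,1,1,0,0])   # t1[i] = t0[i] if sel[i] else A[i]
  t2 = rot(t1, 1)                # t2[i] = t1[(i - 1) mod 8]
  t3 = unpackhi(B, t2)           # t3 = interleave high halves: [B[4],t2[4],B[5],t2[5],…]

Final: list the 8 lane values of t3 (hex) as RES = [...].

  t0: 04 2c 73 4e 4e 84 df 60
  t1: 04 2c 73 4e 4e 84 73 4e
  t2: 4e 04 2c 73 4e 4e 84 73
  t3: 8f 4e 46 4e 28 84 da 73

RES = [ 0x8f  0x4e  0x46  0x4e  0x28  0x84  0xda  0x73 ]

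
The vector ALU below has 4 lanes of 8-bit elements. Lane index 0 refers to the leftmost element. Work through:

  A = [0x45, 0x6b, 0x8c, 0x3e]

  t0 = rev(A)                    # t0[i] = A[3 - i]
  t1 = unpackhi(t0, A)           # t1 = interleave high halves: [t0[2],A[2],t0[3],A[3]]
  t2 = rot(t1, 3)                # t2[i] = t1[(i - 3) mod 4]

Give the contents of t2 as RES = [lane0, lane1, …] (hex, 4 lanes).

RES = [0x8c, 0x45, 0x3e, 0x6b]

  t0: 3e 8c 6b 45
  t1: 6b 8c 45 3e
  t2: 8c 45 3e 6b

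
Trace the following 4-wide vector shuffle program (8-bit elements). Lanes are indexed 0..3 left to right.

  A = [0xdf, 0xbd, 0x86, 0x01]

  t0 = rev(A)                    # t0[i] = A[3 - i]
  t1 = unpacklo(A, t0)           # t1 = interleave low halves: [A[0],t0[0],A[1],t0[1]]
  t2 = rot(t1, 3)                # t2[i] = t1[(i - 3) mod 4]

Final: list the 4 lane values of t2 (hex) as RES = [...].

RES = [ 0x01  0xbd  0x86  0xdf ]

→ t0 |01|86|bd|df|
→ t1 |df|01|bd|86|
→ t2 |01|bd|86|df|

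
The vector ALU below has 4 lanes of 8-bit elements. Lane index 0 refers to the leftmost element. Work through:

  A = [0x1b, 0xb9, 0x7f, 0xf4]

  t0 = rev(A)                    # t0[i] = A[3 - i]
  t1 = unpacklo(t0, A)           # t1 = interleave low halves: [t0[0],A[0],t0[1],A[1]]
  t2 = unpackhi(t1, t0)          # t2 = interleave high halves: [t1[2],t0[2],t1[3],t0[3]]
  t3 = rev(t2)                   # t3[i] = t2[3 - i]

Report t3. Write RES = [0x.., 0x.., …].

t0 = [0xf4, 0x7f, 0xb9, 0x1b]
t1 = [0xf4, 0x1b, 0x7f, 0xb9]
t2 = [0x7f, 0xb9, 0xb9, 0x1b]
t3 = [0x1b, 0xb9, 0xb9, 0x7f]

RES = [ 0x1b  0xb9  0xb9  0x7f ]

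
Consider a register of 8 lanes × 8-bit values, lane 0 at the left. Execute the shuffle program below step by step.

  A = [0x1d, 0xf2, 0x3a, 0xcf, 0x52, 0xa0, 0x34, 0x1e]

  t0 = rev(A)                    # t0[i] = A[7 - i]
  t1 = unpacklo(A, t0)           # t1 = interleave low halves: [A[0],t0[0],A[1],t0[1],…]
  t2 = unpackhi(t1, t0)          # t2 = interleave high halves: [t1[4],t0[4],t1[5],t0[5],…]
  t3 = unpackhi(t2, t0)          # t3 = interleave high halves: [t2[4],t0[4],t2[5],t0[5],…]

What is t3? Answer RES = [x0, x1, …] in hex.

RES = [0xcf, 0xcf, 0xf2, 0x3a, 0x52, 0xf2, 0x1d, 0x1d]

  t0: 1e 34 a0 52 cf 3a f2 1d
  t1: 1d 1e f2 34 3a a0 cf 52
  t2: 3a cf a0 3a cf f2 52 1d
  t3: cf cf f2 3a 52 f2 1d 1d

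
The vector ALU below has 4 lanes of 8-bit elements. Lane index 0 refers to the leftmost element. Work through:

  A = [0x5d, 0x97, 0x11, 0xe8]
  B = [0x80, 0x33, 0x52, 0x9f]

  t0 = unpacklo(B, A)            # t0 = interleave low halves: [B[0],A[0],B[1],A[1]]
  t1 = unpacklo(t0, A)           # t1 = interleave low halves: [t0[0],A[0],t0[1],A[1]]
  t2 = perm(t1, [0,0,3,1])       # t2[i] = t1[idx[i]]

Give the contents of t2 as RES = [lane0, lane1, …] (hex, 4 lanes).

→ t0 |80|5d|33|97|
→ t1 |80|5d|5d|97|
→ t2 |80|80|97|5d|

RES = [ 0x80  0x80  0x97  0x5d ]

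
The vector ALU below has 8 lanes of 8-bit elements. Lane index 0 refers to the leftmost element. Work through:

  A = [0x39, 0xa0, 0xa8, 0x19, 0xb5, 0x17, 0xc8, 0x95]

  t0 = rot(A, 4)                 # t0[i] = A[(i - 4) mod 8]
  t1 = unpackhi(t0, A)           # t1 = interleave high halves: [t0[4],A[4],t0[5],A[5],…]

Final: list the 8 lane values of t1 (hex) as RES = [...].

RES = [ 0x39  0xb5  0xa0  0x17  0xa8  0xc8  0x19  0x95 ]

  t0: b5 17 c8 95 39 a0 a8 19
  t1: 39 b5 a0 17 a8 c8 19 95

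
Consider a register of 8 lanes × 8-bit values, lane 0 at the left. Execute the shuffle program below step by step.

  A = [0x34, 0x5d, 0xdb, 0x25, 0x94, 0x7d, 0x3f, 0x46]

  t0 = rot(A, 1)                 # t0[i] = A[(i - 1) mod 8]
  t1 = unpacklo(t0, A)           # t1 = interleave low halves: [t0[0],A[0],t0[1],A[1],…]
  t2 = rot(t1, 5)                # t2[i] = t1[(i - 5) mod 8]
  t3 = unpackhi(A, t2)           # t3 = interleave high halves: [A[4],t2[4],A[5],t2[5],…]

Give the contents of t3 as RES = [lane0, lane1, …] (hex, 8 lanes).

RES = [ 0x94  0x25  0x7d  0x46  0x3f  0x34  0x46  0x34 ]

  t0: 46 34 5d db 25 94 7d 3f
  t1: 46 34 34 5d 5d db db 25
  t2: 5d 5d db db 25 46 34 34
  t3: 94 25 7d 46 3f 34 46 34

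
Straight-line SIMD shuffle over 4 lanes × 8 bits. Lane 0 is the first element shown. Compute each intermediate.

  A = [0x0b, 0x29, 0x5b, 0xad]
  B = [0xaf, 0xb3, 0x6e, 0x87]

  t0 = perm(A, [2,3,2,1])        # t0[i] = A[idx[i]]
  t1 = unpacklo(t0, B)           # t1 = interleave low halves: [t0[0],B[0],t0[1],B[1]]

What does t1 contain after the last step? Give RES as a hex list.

→ t0 |5b|ad|5b|29|
→ t1 |5b|af|ad|b3|

RES = [0x5b, 0xaf, 0xad, 0xb3]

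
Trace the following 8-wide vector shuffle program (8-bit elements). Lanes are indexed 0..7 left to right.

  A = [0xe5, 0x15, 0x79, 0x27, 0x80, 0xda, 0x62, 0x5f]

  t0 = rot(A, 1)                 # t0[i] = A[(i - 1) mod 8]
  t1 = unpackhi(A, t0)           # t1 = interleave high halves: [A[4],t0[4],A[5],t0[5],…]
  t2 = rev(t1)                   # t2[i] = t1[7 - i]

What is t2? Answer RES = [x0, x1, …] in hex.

RES = [ 0x62  0x5f  0xda  0x62  0x80  0xda  0x27  0x80 ]

→ t0 |5f|e5|15|79|27|80|da|62|
→ t1 |80|27|da|80|62|da|5f|62|
→ t2 |62|5f|da|62|80|da|27|80|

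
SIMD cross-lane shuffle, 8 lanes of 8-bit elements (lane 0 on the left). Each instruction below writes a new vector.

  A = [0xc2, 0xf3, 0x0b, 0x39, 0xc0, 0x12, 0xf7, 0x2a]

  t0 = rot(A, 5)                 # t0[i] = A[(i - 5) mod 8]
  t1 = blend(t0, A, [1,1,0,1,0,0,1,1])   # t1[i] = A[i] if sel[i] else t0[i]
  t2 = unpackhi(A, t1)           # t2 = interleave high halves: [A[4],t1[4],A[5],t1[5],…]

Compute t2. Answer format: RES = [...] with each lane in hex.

  t0: 39 c0 12 f7 2a c2 f3 0b
  t1: c2 f3 12 39 2a c2 f7 2a
  t2: c0 2a 12 c2 f7 f7 2a 2a

RES = [ 0xc0  0x2a  0x12  0xc2  0xf7  0xf7  0x2a  0x2a ]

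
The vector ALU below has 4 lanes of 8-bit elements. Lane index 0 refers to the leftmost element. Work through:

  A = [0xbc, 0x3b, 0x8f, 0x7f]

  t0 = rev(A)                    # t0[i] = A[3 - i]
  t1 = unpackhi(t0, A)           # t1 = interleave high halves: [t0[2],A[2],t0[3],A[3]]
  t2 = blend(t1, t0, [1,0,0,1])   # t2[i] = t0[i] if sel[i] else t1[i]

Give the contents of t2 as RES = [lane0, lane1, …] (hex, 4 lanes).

RES = [ 0x7f  0x8f  0xbc  0xbc ]

→ t0 |7f|8f|3b|bc|
→ t1 |3b|8f|bc|7f|
→ t2 |7f|8f|bc|bc|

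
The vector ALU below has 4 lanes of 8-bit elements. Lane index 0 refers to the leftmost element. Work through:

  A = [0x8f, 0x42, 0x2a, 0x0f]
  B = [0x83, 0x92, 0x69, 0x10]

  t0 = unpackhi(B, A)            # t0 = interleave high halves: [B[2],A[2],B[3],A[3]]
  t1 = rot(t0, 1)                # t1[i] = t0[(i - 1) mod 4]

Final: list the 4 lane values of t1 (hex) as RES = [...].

t0 = [0x69, 0x2a, 0x10, 0x0f]
t1 = [0x0f, 0x69, 0x2a, 0x10]

RES = [ 0x0f  0x69  0x2a  0x10 ]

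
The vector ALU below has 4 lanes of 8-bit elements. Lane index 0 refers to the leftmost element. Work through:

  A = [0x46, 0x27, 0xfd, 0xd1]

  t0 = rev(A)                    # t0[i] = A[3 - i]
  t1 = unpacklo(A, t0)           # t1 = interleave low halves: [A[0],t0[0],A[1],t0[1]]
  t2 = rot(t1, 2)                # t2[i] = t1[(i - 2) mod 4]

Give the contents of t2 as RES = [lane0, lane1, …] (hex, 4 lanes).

RES = [0x27, 0xfd, 0x46, 0xd1]

t0 = [0xd1, 0xfd, 0x27, 0x46]
t1 = [0x46, 0xd1, 0x27, 0xfd]
t2 = [0x27, 0xfd, 0x46, 0xd1]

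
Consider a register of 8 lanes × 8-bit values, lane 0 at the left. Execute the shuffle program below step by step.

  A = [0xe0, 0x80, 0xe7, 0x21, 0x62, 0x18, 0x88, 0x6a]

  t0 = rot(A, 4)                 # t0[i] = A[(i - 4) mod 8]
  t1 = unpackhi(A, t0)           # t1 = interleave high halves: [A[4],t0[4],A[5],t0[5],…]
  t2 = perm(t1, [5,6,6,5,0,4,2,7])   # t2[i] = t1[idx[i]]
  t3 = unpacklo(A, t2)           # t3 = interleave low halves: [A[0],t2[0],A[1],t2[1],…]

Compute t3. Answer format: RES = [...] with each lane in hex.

RES = [ 0xe0  0xe7  0x80  0x6a  0xe7  0x6a  0x21  0xe7 ]

t0 = [0x62, 0x18, 0x88, 0x6a, 0xe0, 0x80, 0xe7, 0x21]
t1 = [0x62, 0xe0, 0x18, 0x80, 0x88, 0xe7, 0x6a, 0x21]
t2 = [0xe7, 0x6a, 0x6a, 0xe7, 0x62, 0x88, 0x18, 0x21]
t3 = [0xe0, 0xe7, 0x80, 0x6a, 0xe7, 0x6a, 0x21, 0xe7]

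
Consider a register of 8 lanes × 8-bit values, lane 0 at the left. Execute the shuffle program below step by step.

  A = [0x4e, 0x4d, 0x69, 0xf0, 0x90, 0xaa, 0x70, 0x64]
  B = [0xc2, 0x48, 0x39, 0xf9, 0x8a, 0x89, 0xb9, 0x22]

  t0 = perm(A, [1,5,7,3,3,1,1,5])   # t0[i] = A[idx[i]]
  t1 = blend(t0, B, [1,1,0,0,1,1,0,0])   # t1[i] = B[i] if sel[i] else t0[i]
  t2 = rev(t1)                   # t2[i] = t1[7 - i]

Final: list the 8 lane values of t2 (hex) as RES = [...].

  t0: 4d aa 64 f0 f0 4d 4d aa
  t1: c2 48 64 f0 8a 89 4d aa
  t2: aa 4d 89 8a f0 64 48 c2

RES = [ 0xaa  0x4d  0x89  0x8a  0xf0  0x64  0x48  0xc2 ]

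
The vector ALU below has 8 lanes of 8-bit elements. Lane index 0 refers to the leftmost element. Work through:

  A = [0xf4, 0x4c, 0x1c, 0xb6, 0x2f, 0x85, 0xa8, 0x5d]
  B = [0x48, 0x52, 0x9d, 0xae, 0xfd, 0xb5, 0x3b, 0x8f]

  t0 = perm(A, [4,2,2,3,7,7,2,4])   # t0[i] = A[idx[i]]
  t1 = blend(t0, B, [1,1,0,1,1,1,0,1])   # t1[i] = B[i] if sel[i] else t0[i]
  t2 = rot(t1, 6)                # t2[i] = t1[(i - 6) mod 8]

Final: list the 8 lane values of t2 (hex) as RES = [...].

RES = [0x1c, 0xae, 0xfd, 0xb5, 0x1c, 0x8f, 0x48, 0x52]

  t0: 2f 1c 1c b6 5d 5d 1c 2f
  t1: 48 52 1c ae fd b5 1c 8f
  t2: 1c ae fd b5 1c 8f 48 52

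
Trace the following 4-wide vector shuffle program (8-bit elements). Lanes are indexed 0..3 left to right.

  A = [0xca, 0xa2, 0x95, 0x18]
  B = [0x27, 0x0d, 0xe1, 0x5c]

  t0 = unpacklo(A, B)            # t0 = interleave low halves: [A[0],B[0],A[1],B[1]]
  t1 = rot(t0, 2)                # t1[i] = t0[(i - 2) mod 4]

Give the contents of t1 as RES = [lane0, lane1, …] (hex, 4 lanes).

t0 = [0xca, 0x27, 0xa2, 0x0d]
t1 = [0xa2, 0x0d, 0xca, 0x27]

RES = [ 0xa2  0x0d  0xca  0x27 ]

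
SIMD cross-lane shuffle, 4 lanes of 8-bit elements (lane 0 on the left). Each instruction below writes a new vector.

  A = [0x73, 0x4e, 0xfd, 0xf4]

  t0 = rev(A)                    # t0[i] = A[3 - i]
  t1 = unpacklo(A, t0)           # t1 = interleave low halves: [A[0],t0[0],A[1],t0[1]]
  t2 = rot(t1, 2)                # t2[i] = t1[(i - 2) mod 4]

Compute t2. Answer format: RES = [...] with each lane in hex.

  t0: f4 fd 4e 73
  t1: 73 f4 4e fd
  t2: 4e fd 73 f4

RES = [0x4e, 0xfd, 0x73, 0xf4]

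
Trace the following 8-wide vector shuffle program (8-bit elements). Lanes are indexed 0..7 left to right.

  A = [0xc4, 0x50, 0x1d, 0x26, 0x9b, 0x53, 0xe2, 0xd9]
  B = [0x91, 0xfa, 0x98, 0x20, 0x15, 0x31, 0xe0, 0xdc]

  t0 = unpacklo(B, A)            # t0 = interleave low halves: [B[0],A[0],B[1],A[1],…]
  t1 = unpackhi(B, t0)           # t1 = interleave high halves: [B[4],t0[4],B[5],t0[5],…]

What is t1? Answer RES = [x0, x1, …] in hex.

→ t0 |91|c4|fa|50|98|1d|20|26|
→ t1 |15|98|31|1d|e0|20|dc|26|

RES = [0x15, 0x98, 0x31, 0x1d, 0xe0, 0x20, 0xdc, 0x26]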